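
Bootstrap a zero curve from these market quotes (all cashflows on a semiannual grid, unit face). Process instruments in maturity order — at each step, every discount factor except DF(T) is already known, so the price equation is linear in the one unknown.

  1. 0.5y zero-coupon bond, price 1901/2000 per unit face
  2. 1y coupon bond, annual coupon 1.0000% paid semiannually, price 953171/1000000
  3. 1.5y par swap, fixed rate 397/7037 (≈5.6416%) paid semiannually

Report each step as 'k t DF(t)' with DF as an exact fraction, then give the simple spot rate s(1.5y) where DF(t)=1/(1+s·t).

step 1 [0.5y] zero: DF = P = 1901/2000 ≈ 0.950500
step 2 [1y] bond c/2=1/200: DF=(953171/1000000 − 1/200·(0.950500))/(1+1/200) = 9437/10000 ≈ 0.943700
step 3 [1.5y] swap r/2=397/14074: DF=(1 − 397/14074·(0.950500+0.943700))/(1+397/14074) = 4603/5000 ≈ 0.920600

1 1/2 1901/2000
2 1 9437/10000
3 3/2 4603/5000
s(1.5y) = (1/(4603/5000) − 1)/(3/2) = 794/13809 ≈ 5.7499%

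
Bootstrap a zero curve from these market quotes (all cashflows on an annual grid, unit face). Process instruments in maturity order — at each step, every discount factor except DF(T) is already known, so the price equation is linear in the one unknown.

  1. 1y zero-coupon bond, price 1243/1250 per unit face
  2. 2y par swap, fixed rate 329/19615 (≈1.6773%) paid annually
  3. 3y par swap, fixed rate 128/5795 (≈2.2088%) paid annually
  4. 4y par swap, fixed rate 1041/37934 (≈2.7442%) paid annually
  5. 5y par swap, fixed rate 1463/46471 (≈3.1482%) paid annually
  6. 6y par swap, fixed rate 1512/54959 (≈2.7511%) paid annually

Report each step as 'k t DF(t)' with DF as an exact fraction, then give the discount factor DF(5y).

1 1 1243/1250
2 2 9671/10000
3 3 117/125
4 4 8959/10000
5 5 8537/10000
6 6 1061/1250
DF(5y) = 8537/10000 ≈ 0.853700

step 1 [1y] zero: DF = P = 1243/1250 ≈ 0.994400
step 2 [2y] swap r/1=329/19615: DF=(1 − 329/19615·(0.994400))/(1+329/19615) = 9671/10000 ≈ 0.967100
step 3 [3y] swap r/1=128/5795: DF=(1 − 128/5795·(0.994400+0.967100))/(1+128/5795) = 117/125 ≈ 0.936000
step 4 [4y] swap r/1=1041/37934: DF=(1 − 1041/37934·(0.994400+0.967100+0.936000))/(1+1041/37934) = 8959/10000 ≈ 0.895900
step 5 [5y] swap r/1=1463/46471: DF=(1 − 1463/46471·(0.994400+0.967100+0.936000+0.895900))/(1+1463/46471) = 8537/10000 ≈ 0.853700
step 6 [6y] swap r/1=1512/54959: DF=(1 − 1512/54959·(0.994400+0.967100+0.936000+0.895900+0.853700))/(1+1512/54959) = 1061/1250 ≈ 0.848800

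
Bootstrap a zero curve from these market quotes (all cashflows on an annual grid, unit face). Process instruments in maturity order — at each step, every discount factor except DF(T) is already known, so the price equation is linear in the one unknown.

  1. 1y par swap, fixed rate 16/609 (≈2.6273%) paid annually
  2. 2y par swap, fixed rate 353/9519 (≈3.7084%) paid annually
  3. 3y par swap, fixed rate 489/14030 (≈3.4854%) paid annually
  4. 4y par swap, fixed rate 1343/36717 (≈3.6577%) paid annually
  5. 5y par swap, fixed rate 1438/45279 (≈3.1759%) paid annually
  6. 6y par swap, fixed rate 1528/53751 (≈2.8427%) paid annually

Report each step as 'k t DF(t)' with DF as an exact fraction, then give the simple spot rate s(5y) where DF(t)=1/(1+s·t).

step 1 [1y] swap r/1=16/609: DF=(1 − 16/609·(0))/(1+16/609) = 609/625 ≈ 0.974400
step 2 [2y] swap r/1=353/9519: DF=(1 − 353/9519·(0.974400))/(1+353/9519) = 4647/5000 ≈ 0.929400
step 3 [3y] swap r/1=489/14030: DF=(1 − 489/14030·(0.974400+0.929400))/(1+489/14030) = 4511/5000 ≈ 0.902200
step 4 [4y] swap r/1=1343/36717: DF=(1 − 1343/36717·(0.974400+0.929400+0.902200))/(1+1343/36717) = 8657/10000 ≈ 0.865700
step 5 [5y] swap r/1=1438/45279: DF=(1 − 1438/45279·(0.974400+0.929400+0.902200+0.865700))/(1+1438/45279) = 4281/5000 ≈ 0.856200
step 6 [6y] swap r/1=1528/53751: DF=(1 − 1528/53751·(0.974400+0.929400+0.902200+0.865700+0.856200))/(1+1528/53751) = 1059/1250 ≈ 0.847200

1 1 609/625
2 2 4647/5000
3 3 4511/5000
4 4 8657/10000
5 5 4281/5000
6 6 1059/1250
s(5y) = (1/(4281/5000) − 1)/(5) = 719/21405 ≈ 3.3590%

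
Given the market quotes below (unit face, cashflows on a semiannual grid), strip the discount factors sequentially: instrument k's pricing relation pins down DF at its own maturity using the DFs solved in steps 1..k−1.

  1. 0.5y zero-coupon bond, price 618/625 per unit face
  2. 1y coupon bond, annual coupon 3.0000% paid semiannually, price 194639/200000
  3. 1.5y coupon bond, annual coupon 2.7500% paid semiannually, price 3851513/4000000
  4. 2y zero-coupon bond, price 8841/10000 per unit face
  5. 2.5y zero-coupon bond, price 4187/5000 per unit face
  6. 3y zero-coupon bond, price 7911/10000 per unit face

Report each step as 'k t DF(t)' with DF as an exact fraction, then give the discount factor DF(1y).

1 1/2 618/625
2 1 4721/5000
3 3/2 2309/2500
4 2 8841/10000
5 5/2 4187/5000
6 3 7911/10000
DF(1y) = 4721/5000 ≈ 0.944200

step 1 [0.5y] zero: DF = P = 618/625 ≈ 0.988800
step 2 [1y] bond c/2=3/200: DF=(194639/200000 − 3/200·(0.988800))/(1+3/200) = 4721/5000 ≈ 0.944200
step 3 [1.5y] bond c/2=11/800: DF=(3851513/4000000 − 11/800·(0.988800+0.944200))/(1+11/800) = 2309/2500 ≈ 0.923600
step 4 [2y] zero: DF = P = 8841/10000 ≈ 0.884100
step 5 [2.5y] zero: DF = P = 4187/5000 ≈ 0.837400
step 6 [3y] zero: DF = P = 7911/10000 ≈ 0.791100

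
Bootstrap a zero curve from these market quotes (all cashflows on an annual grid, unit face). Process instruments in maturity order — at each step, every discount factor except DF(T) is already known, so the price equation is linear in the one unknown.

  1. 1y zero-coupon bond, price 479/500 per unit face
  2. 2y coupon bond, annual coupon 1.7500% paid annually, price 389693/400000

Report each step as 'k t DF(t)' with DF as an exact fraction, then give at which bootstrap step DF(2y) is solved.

1 1 479/500
2 2 941/1000
DF(2y) is solved at step 2

step 1 [1y] zero: DF = P = 479/500 ≈ 0.958000
step 2 [2y] bond c/1=7/400: DF=(389693/400000 − 7/400·(0.958000))/(1+7/400) = 941/1000 ≈ 0.941000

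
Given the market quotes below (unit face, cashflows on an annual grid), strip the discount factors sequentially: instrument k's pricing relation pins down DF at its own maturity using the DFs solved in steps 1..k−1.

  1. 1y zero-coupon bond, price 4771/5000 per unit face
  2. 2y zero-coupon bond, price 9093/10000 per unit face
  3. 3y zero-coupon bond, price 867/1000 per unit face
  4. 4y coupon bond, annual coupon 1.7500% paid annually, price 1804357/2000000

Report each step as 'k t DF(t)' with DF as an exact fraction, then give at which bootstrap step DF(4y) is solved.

1 1 4771/5000
2 2 9093/10000
3 3 867/1000
4 4 8397/10000
DF(4y) is solved at step 4

step 1 [1y] zero: DF = P = 4771/5000 ≈ 0.954200
step 2 [2y] zero: DF = P = 9093/10000 ≈ 0.909300
step 3 [3y] zero: DF = P = 867/1000 ≈ 0.867000
step 4 [4y] bond c/1=7/400: DF=(1804357/2000000 − 7/400·(0.954200+0.909300+0.867000))/(1+7/400) = 8397/10000 ≈ 0.839700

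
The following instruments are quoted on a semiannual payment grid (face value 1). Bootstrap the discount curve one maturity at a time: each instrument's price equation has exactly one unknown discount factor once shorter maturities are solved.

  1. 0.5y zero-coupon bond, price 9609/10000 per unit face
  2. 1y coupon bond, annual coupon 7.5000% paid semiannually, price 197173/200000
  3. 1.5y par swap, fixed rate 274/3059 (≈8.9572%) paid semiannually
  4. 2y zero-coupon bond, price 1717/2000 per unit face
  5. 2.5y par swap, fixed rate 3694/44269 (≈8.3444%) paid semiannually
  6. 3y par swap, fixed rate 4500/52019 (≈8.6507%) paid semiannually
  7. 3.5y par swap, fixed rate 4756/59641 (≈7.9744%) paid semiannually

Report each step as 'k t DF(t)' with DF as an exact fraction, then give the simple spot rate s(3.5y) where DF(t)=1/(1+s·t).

1 1/2 9609/10000
2 1 1831/2000
3 3/2 8767/10000
4 2 1717/2000
5 5/2 8153/10000
6 3 31/40
7 7/2 3811/5000
s(3.5y) = (1/(3811/5000) − 1)/(7/2) = 2378/26677 ≈ 8.9140%

step 1 [0.5y] zero: DF = P = 9609/10000 ≈ 0.960900
step 2 [1y] bond c/2=3/80: DF=(197173/200000 − 3/80·(0.960900))/(1+3/80) = 1831/2000 ≈ 0.915500
step 3 [1.5y] swap r/2=137/3059: DF=(1 − 137/3059·(0.960900+0.915500))/(1+137/3059) = 8767/10000 ≈ 0.876700
step 4 [2y] zero: DF = P = 1717/2000 ≈ 0.858500
step 5 [2.5y] swap r/2=1847/44269: DF=(1 − 1847/44269·(0.960900+0.915500+0.876700+0.858500))/(1+1847/44269) = 8153/10000 ≈ 0.815300
step 6 [3y] swap r/2=2250/52019: DF=(1 − 2250/52019·(0.960900+0.915500+0.876700+0.858500+0.815300))/(1+2250/52019) = 31/40 ≈ 0.775000
step 7 [3.5y] swap r/2=2378/59641: DF=(1 − 2378/59641·(0.960900+0.915500+0.876700+0.858500+0.815300+0.775000))/(1+2378/59641) = 3811/5000 ≈ 0.762200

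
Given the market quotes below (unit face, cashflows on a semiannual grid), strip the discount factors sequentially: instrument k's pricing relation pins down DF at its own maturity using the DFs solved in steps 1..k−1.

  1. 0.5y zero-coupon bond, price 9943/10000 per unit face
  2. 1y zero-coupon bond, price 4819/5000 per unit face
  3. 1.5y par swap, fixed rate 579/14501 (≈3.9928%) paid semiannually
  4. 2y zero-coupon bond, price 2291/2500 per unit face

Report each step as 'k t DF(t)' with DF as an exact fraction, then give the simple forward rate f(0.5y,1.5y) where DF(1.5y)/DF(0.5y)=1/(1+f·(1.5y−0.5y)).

1 1/2 9943/10000
2 1 4819/5000
3 3/2 9421/10000
4 2 2291/2500
f(0.5y,1.5y) = ((9943/10000)/(9421/10000) − 1)/(1) = 522/9421 ≈ 5.5408%

step 1 [0.5y] zero: DF = P = 9943/10000 ≈ 0.994300
step 2 [1y] zero: DF = P = 4819/5000 ≈ 0.963800
step 3 [1.5y] swap r/2=579/29002: DF=(1 − 579/29002·(0.994300+0.963800))/(1+579/29002) = 9421/10000 ≈ 0.942100
step 4 [2y] zero: DF = P = 2291/2500 ≈ 0.916400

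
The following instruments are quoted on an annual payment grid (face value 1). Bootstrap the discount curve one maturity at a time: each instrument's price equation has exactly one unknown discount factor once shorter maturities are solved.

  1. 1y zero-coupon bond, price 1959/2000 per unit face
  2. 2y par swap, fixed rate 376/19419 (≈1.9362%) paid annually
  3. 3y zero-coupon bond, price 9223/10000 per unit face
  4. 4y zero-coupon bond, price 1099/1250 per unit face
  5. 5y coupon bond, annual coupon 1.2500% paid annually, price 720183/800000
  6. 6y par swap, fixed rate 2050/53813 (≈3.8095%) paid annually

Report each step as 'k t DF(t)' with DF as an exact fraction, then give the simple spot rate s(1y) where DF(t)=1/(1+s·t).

step 1 [1y] zero: DF = P = 1959/2000 ≈ 0.979500
step 2 [2y] swap r/1=376/19419: DF=(1 − 376/19419·(0.979500))/(1+376/19419) = 1203/1250 ≈ 0.962400
step 3 [3y] zero: DF = P = 9223/10000 ≈ 0.922300
step 4 [4y] zero: DF = P = 1099/1250 ≈ 0.879200
step 5 [5y] bond c/1=1/80: DF=(720183/800000 − 1/80·(0.979500+0.962400+0.922300+0.879200))/(1+1/80) = 8429/10000 ≈ 0.842900
step 6 [6y] swap r/1=2050/53813: DF=(1 − 2050/53813·(0.979500+0.962400+0.922300+0.879200+0.842900))/(1+2050/53813) = 159/200 ≈ 0.795000

1 1 1959/2000
2 2 1203/1250
3 3 9223/10000
4 4 1099/1250
5 5 8429/10000
6 6 159/200
s(1y) = (1/(1959/2000) − 1)/(1) = 41/1959 ≈ 2.0929%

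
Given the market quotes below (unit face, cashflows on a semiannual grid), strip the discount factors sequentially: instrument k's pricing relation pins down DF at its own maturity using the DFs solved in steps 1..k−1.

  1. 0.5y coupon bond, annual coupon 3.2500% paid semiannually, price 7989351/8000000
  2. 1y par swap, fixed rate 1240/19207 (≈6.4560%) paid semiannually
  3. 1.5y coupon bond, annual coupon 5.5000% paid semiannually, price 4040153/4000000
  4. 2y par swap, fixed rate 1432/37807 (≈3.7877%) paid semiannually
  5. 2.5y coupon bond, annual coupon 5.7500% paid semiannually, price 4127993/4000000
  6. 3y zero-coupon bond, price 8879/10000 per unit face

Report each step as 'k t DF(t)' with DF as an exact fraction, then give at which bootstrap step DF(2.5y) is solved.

1 1/2 9827/10000
2 1 469/500
3 3/2 2329/2500
4 2 2321/2500
5 5/2 359/400
6 3 8879/10000
DF(2.5y) is solved at step 5

step 1 [0.5y] bond c/2=13/800: DF=(7989351/8000000 − 13/800·(0))/(1+13/800) = 9827/10000 ≈ 0.982700
step 2 [1y] swap r/2=620/19207: DF=(1 − 620/19207·(0.982700))/(1+620/19207) = 469/500 ≈ 0.938000
step 3 [1.5y] bond c/2=11/400: DF=(4040153/4000000 − 11/400·(0.982700+0.938000))/(1+11/400) = 2329/2500 ≈ 0.931600
step 4 [2y] swap r/2=716/37807: DF=(1 − 716/37807·(0.982700+0.938000+0.931600))/(1+716/37807) = 2321/2500 ≈ 0.928400
step 5 [2.5y] bond c/2=23/800: DF=(4127993/4000000 − 23/800·(0.982700+0.938000+0.931600+0.928400))/(1+23/800) = 359/400 ≈ 0.897500
step 6 [3y] zero: DF = P = 8879/10000 ≈ 0.887900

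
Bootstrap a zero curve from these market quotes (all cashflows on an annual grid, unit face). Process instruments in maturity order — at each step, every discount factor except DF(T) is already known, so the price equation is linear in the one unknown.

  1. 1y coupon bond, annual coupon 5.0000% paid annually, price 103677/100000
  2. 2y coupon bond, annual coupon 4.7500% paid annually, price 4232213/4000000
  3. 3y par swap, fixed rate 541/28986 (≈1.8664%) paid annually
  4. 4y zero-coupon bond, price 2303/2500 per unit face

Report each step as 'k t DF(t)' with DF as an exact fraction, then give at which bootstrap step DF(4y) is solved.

step 1 [1y] bond c/1=1/20: DF=(103677/100000 − 1/20·(0))/(1+1/20) = 4937/5000 ≈ 0.987400
step 2 [2y] bond c/1=19/400: DF=(4232213/4000000 − 19/400·(0.987400))/(1+19/400) = 9653/10000 ≈ 0.965300
step 3 [3y] swap r/1=541/28986: DF=(1 − 541/28986·(0.987400+0.965300))/(1+541/28986) = 9459/10000 ≈ 0.945900
step 4 [4y] zero: DF = P = 2303/2500 ≈ 0.921200

1 1 4937/5000
2 2 9653/10000
3 3 9459/10000
4 4 2303/2500
DF(4y) is solved at step 4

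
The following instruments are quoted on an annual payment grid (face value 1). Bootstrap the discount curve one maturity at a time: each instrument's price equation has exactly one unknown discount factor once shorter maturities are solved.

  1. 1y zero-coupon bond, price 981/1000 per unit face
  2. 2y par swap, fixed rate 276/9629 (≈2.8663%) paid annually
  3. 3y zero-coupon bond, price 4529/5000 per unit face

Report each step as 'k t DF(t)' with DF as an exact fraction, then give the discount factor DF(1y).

1 1 981/1000
2 2 1181/1250
3 3 4529/5000
DF(1y) = 981/1000 ≈ 0.981000

step 1 [1y] zero: DF = P = 981/1000 ≈ 0.981000
step 2 [2y] swap r/1=276/9629: DF=(1 − 276/9629·(0.981000))/(1+276/9629) = 1181/1250 ≈ 0.944800
step 3 [3y] zero: DF = P = 4529/5000 ≈ 0.905800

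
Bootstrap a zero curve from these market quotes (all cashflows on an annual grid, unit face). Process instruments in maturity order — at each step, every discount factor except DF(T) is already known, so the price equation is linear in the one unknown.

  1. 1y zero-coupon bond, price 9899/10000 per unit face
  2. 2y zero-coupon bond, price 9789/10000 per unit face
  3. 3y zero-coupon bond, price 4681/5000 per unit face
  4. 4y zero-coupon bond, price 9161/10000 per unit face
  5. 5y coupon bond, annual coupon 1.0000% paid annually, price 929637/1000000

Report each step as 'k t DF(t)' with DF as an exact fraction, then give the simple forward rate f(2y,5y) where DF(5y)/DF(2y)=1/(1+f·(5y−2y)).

1 1 9899/10000
2 2 9789/10000
3 3 4681/5000
4 4 9161/10000
5 5 4413/5000
f(2y,5y) = ((9789/10000)/(4413/5000) − 1)/(3) = 107/2942 ≈ 3.6370%

step 1 [1y] zero: DF = P = 9899/10000 ≈ 0.989900
step 2 [2y] zero: DF = P = 9789/10000 ≈ 0.978900
step 3 [3y] zero: DF = P = 4681/5000 ≈ 0.936200
step 4 [4y] zero: DF = P = 9161/10000 ≈ 0.916100
step 5 [5y] bond c/1=1/100: DF=(929637/1000000 − 1/100·(0.989900+0.978900+0.936200+0.916100))/(1+1/100) = 4413/5000 ≈ 0.882600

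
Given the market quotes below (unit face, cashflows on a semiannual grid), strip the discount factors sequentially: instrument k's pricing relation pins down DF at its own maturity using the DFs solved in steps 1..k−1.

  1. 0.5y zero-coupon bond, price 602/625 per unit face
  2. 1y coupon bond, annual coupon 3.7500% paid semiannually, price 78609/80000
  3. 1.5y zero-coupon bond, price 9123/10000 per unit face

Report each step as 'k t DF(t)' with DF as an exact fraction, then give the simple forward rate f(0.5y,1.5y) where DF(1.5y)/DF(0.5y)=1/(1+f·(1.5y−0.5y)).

step 1 [0.5y] zero: DF = P = 602/625 ≈ 0.963200
step 2 [1y] bond c/2=3/160: DF=(78609/80000 − 3/160·(0.963200))/(1+3/160) = 2367/2500 ≈ 0.946800
step 3 [1.5y] zero: DF = P = 9123/10000 ≈ 0.912300

1 1/2 602/625
2 1 2367/2500
3 3/2 9123/10000
f(0.5y,1.5y) = ((602/625)/(9123/10000) − 1)/(1) = 509/9123 ≈ 5.5793%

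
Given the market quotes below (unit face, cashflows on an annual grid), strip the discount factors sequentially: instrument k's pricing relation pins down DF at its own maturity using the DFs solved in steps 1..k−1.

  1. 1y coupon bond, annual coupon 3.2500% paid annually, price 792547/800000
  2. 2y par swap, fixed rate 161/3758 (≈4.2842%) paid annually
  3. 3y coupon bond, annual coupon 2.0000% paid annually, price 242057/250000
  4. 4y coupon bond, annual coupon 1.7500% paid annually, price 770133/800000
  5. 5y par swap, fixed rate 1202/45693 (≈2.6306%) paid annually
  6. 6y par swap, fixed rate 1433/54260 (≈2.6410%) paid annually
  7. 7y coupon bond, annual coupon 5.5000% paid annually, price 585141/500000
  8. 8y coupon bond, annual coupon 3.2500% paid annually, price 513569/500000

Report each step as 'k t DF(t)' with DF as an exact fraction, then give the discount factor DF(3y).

step 1 [1y] bond c/1=13/400: DF=(792547/800000 − 13/400·(0))/(1+13/400) = 1919/2000 ≈ 0.959500
step 2 [2y] swap r/1=161/3758: DF=(1 − 161/3758·(0.959500))/(1+161/3758) = 1839/2000 ≈ 0.919500
step 3 [3y] bond c/1=1/50: DF=(242057/250000 − 1/50·(0.959500+0.919500))/(1+1/50) = 2281/2500 ≈ 0.912400
step 4 [4y] bond c/1=7/400: DF=(770133/800000 − 7/400·(0.959500+0.919500+0.912400))/(1+7/400) = 8981/10000 ≈ 0.898100
step 5 [5y] swap r/1=1202/45693: DF=(1 − 1202/45693·(0.959500+0.919500+0.912400+0.898100))/(1+1202/45693) = 4399/5000 ≈ 0.879800
step 6 [6y] swap r/1=1433/54260: DF=(1 − 1433/54260·(0.959500+0.919500+0.912400+0.898100+0.879800))/(1+1433/54260) = 8567/10000 ≈ 0.856700
step 7 [7y] bond c/1=11/200: DF=(585141/500000 − 11/200·(0.959500+0.919500+0.912400+0.898100+0.879800+0.856700))/(1+11/200) = 1033/1250 ≈ 0.826400
step 8 [8y] bond c/1=13/400: DF=(513569/500000 − 13/400·(0.959500+0.919500+0.912400+0.898100+0.879800+0.856700+0.826400))/(1+13/400) = 399/500 ≈ 0.798000

1 1 1919/2000
2 2 1839/2000
3 3 2281/2500
4 4 8981/10000
5 5 4399/5000
6 6 8567/10000
7 7 1033/1250
8 8 399/500
DF(3y) = 2281/2500 ≈ 0.912400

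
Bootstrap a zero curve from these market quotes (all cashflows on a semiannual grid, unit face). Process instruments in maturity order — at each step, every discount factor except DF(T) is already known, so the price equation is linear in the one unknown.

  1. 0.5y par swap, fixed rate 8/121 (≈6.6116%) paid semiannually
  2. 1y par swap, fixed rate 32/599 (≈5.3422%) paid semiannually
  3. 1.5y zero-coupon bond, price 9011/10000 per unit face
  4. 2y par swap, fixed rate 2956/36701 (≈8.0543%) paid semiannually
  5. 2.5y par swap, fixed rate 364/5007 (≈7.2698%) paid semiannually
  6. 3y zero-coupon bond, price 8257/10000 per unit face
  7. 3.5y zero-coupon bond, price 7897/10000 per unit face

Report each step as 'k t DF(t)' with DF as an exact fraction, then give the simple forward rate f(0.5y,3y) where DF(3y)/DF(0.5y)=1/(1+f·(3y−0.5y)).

1 1/2 121/125
2 1 593/625
3 3/2 9011/10000
4 2 4261/5000
5 5/2 4181/5000
6 3 8257/10000
7 7/2 7897/10000
f(0.5y,3y) = ((121/125)/(8257/10000) − 1)/(5/2) = 2846/41285 ≈ 6.8935%

step 1 [0.5y] swap r/2=4/121: DF=(1 − 4/121·(0))/(1+4/121) = 121/125 ≈ 0.968000
step 2 [1y] swap r/2=16/599: DF=(1 − 16/599·(0.968000))/(1+16/599) = 593/625 ≈ 0.948800
step 3 [1.5y] zero: DF = P = 9011/10000 ≈ 0.901100
step 4 [2y] swap r/2=1478/36701: DF=(1 − 1478/36701·(0.968000+0.948800+0.901100))/(1+1478/36701) = 4261/5000 ≈ 0.852200
step 5 [2.5y] swap r/2=182/5007: DF=(1 − 182/5007·(0.968000+0.948800+0.901100+0.852200))/(1+182/5007) = 4181/5000 ≈ 0.836200
step 6 [3y] zero: DF = P = 8257/10000 ≈ 0.825700
step 7 [3.5y] zero: DF = P = 7897/10000 ≈ 0.789700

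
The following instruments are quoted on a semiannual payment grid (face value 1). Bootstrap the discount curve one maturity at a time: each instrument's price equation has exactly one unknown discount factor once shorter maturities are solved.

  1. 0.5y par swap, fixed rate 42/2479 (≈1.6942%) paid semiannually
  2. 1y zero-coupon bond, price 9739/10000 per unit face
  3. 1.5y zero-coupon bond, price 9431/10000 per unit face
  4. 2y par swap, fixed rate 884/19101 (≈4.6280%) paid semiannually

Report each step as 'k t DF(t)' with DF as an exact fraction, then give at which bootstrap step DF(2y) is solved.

step 1 [0.5y] swap r/2=21/2479: DF=(1 − 21/2479·(0))/(1+21/2479) = 2479/2500 ≈ 0.991600
step 2 [1y] zero: DF = P = 9739/10000 ≈ 0.973900
step 3 [1.5y] zero: DF = P = 9431/10000 ≈ 0.943100
step 4 [2y] swap r/2=442/19101: DF=(1 − 442/19101·(0.991600+0.973900+0.943100))/(1+442/19101) = 2279/2500 ≈ 0.911600

1 1/2 2479/2500
2 1 9739/10000
3 3/2 9431/10000
4 2 2279/2500
DF(2y) is solved at step 4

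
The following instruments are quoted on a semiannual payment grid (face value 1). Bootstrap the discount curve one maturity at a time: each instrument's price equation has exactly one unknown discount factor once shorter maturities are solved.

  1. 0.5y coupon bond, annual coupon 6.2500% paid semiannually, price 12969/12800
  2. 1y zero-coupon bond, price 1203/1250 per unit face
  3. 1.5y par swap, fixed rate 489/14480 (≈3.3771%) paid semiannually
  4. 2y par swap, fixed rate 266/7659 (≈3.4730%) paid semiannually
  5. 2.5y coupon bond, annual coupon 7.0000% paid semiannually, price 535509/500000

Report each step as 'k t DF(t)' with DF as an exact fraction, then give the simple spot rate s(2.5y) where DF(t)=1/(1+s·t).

1 1/2 393/400
2 1 1203/1250
3 3/2 9511/10000
4 2 1867/2000
5 5/2 9053/10000
s(2.5y) = (1/(9053/10000) − 1)/(5/2) = 1894/45265 ≈ 4.1842%

step 1 [0.5y] bond c/2=1/32: DF=(12969/12800 − 1/32·(0))/(1+1/32) = 393/400 ≈ 0.982500
step 2 [1y] zero: DF = P = 1203/1250 ≈ 0.962400
step 3 [1.5y] swap r/2=489/28960: DF=(1 − 489/28960·(0.982500+0.962400))/(1+489/28960) = 9511/10000 ≈ 0.951100
step 4 [2y] swap r/2=133/7659: DF=(1 − 133/7659·(0.982500+0.962400+0.951100))/(1+133/7659) = 1867/2000 ≈ 0.933500
step 5 [2.5y] bond c/2=7/200: DF=(535509/500000 − 7/200·(0.982500+0.962400+0.951100+0.933500))/(1+7/200) = 9053/10000 ≈ 0.905300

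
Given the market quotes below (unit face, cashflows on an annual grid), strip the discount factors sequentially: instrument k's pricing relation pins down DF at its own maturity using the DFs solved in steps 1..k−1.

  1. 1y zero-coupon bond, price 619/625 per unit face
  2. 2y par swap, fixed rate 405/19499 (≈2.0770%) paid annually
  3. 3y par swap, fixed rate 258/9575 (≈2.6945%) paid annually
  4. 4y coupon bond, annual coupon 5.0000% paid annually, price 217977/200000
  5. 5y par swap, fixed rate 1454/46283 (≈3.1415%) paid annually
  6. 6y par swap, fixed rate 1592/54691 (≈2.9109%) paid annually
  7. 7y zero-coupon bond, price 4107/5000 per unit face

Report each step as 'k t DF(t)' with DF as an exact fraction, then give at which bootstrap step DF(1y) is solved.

1 1 619/625
2 2 1919/2000
3 3 4613/5000
4 4 2253/2500
5 5 4273/5000
6 6 1051/1250
7 7 4107/5000
DF(1y) is solved at step 1

step 1 [1y] zero: DF = P = 619/625 ≈ 0.990400
step 2 [2y] swap r/1=405/19499: DF=(1 − 405/19499·(0.990400))/(1+405/19499) = 1919/2000 ≈ 0.959500
step 3 [3y] swap r/1=258/9575: DF=(1 − 258/9575·(0.990400+0.959500))/(1+258/9575) = 4613/5000 ≈ 0.922600
step 4 [4y] bond c/1=1/20: DF=(217977/200000 − 1/20·(0.990400+0.959500+0.922600))/(1+1/20) = 2253/2500 ≈ 0.901200
step 5 [5y] swap r/1=1454/46283: DF=(1 − 1454/46283·(0.990400+0.959500+0.922600+0.901200))/(1+1454/46283) = 4273/5000 ≈ 0.854600
step 6 [6y] swap r/1=1592/54691: DF=(1 − 1592/54691·(0.990400+0.959500+0.922600+0.901200+0.854600))/(1+1592/54691) = 1051/1250 ≈ 0.840800
step 7 [7y] zero: DF = P = 4107/5000 ≈ 0.821400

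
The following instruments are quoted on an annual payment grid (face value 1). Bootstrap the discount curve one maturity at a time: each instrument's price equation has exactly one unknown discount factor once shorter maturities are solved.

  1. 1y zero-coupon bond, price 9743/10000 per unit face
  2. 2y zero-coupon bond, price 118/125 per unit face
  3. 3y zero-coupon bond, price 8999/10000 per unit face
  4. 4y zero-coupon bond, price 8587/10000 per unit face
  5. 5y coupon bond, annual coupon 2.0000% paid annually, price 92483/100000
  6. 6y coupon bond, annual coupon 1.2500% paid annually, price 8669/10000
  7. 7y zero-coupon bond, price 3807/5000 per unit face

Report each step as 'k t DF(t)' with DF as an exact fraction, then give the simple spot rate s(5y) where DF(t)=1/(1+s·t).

1 1 9743/10000
2 2 118/125
3 3 8999/10000
4 4 8587/10000
5 5 4173/5000
6 6 1601/2000
7 7 3807/5000
s(5y) = (1/(4173/5000) − 1)/(5) = 827/20865 ≈ 3.9636%

step 1 [1y] zero: DF = P = 9743/10000 ≈ 0.974300
step 2 [2y] zero: DF = P = 118/125 ≈ 0.944000
step 3 [3y] zero: DF = P = 8999/10000 ≈ 0.899900
step 4 [4y] zero: DF = P = 8587/10000 ≈ 0.858700
step 5 [5y] bond c/1=1/50: DF=(92483/100000 − 1/50·(0.974300+0.944000+0.899900+0.858700))/(1+1/50) = 4173/5000 ≈ 0.834600
step 6 [6y] bond c/1=1/80: DF=(8669/10000 − 1/80·(0.974300+0.944000+0.899900+0.858700+0.834600))/(1+1/80) = 1601/2000 ≈ 0.800500
step 7 [7y] zero: DF = P = 3807/5000 ≈ 0.761400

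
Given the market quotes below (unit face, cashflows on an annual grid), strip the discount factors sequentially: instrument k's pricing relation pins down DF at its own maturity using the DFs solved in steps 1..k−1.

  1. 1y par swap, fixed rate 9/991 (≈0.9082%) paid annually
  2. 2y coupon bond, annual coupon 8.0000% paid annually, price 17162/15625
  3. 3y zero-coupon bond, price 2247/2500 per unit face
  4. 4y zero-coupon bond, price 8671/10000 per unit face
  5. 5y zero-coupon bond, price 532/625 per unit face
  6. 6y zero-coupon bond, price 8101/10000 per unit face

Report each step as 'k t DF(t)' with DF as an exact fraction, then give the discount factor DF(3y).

1 1 991/1000
2 2 2359/2500
3 3 2247/2500
4 4 8671/10000
5 5 532/625
6 6 8101/10000
DF(3y) = 2247/2500 ≈ 0.898800

step 1 [1y] swap r/1=9/991: DF=(1 − 9/991·(0))/(1+9/991) = 991/1000 ≈ 0.991000
step 2 [2y] bond c/1=2/25: DF=(17162/15625 − 2/25·(0.991000))/(1+2/25) = 2359/2500 ≈ 0.943600
step 3 [3y] zero: DF = P = 2247/2500 ≈ 0.898800
step 4 [4y] zero: DF = P = 8671/10000 ≈ 0.867100
step 5 [5y] zero: DF = P = 532/625 ≈ 0.851200
step 6 [6y] zero: DF = P = 8101/10000 ≈ 0.810100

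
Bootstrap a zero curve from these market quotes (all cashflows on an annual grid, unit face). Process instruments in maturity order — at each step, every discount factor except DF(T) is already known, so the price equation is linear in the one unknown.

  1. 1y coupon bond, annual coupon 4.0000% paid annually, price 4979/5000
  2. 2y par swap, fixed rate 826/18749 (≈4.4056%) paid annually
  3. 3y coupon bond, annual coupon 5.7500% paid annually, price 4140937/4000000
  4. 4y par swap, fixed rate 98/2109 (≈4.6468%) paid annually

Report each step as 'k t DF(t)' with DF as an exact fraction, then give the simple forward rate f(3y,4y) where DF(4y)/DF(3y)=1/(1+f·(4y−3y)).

step 1 [1y] bond c/1=1/25: DF=(4979/5000 − 1/25·(0))/(1+1/25) = 383/400 ≈ 0.957500
step 2 [2y] swap r/1=826/18749: DF=(1 − 826/18749·(0.957500))/(1+826/18749) = 4587/5000 ≈ 0.917400
step 3 [3y] bond c/1=23/400: DF=(4140937/4000000 − 23/400·(0.957500+0.917400))/(1+23/400) = 877/1000 ≈ 0.877000
step 4 [4y] swap r/1=98/2109: DF=(1 − 98/2109·(0.957500+0.917400+0.877000))/(1+98/2109) = 4167/5000 ≈ 0.833400

1 1 383/400
2 2 4587/5000
3 3 877/1000
4 4 4167/5000
f(3y,4y) = ((877/1000)/(4167/5000) − 1)/(1) = 218/4167 ≈ 5.2316%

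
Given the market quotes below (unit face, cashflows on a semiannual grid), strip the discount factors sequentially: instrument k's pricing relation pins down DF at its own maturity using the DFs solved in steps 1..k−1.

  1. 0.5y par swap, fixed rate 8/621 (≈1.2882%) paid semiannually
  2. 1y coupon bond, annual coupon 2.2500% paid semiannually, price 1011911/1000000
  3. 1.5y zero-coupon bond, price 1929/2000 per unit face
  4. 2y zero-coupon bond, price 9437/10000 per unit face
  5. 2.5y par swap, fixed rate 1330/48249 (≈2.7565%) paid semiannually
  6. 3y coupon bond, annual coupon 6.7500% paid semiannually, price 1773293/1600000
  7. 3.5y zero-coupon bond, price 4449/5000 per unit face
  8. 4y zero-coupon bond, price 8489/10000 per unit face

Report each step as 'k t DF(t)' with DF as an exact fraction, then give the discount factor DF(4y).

step 1 [0.5y] swap r/2=4/621: DF=(1 − 4/621·(0))/(1+4/621) = 621/625 ≈ 0.993600
step 2 [1y] bond c/2=9/800: DF=(1011911/1000000 − 9/800·(0.993600))/(1+9/800) = 1237/1250 ≈ 0.989600
step 3 [1.5y] zero: DF = P = 1929/2000 ≈ 0.964500
step 4 [2y] zero: DF = P = 9437/10000 ≈ 0.943700
step 5 [2.5y] swap r/2=665/48249: DF=(1 − 665/48249·(0.993600+0.989600+0.964500+0.943700))/(1+665/48249) = 1867/2000 ≈ 0.933500
step 6 [3y] bond c/2=27/800: DF=(1773293/1600000 − 27/800·(0.993600+0.989600+0.964500+0.943700+0.933500))/(1+27/800) = 4573/5000 ≈ 0.914600
step 7 [3.5y] zero: DF = P = 4449/5000 ≈ 0.889800
step 8 [4y] zero: DF = P = 8489/10000 ≈ 0.848900

1 1/2 621/625
2 1 1237/1250
3 3/2 1929/2000
4 2 9437/10000
5 5/2 1867/2000
6 3 4573/5000
7 7/2 4449/5000
8 4 8489/10000
DF(4y) = 8489/10000 ≈ 0.848900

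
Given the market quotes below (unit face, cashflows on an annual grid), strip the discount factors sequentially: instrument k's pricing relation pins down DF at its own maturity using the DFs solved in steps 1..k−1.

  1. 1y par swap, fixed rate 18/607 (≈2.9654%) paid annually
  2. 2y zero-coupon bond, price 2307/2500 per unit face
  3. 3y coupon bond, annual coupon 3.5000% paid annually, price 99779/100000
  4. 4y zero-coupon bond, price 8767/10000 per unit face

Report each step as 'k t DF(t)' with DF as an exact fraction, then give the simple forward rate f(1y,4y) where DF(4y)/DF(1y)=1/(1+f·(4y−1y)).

1 1 607/625
2 2 2307/2500
3 3 9/10
4 4 8767/10000
f(1y,4y) = ((607/625)/(8767/10000) − 1)/(3) = 315/8767 ≈ 3.5930%

step 1 [1y] swap r/1=18/607: DF=(1 − 18/607·(0))/(1+18/607) = 607/625 ≈ 0.971200
step 2 [2y] zero: DF = P = 2307/2500 ≈ 0.922800
step 3 [3y] bond c/1=7/200: DF=(99779/100000 − 7/200·(0.971200+0.922800))/(1+7/200) = 9/10 ≈ 0.900000
step 4 [4y] zero: DF = P = 8767/10000 ≈ 0.876700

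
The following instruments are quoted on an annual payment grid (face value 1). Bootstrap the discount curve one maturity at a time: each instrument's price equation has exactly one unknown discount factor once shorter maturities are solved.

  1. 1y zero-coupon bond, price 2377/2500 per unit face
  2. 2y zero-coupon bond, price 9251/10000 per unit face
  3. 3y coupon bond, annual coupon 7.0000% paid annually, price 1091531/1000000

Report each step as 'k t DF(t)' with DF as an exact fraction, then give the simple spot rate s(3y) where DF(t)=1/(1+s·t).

step 1 [1y] zero: DF = P = 2377/2500 ≈ 0.950800
step 2 [2y] zero: DF = P = 9251/10000 ≈ 0.925100
step 3 [3y] bond c/1=7/100: DF=(1091531/1000000 − 7/100·(0.950800+0.925100))/(1+7/100) = 4487/5000 ≈ 0.897400

1 1 2377/2500
2 2 9251/10000
3 3 4487/5000
s(3y) = (1/(4487/5000) − 1)/(3) = 171/4487 ≈ 3.8110%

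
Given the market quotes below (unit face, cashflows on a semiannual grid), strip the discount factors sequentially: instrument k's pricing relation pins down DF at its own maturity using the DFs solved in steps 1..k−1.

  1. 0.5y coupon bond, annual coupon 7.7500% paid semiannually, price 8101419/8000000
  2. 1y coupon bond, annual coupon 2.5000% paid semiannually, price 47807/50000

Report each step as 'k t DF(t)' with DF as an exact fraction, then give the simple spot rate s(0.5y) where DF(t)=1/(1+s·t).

1 1/2 9749/10000
2 1 9323/10000
s(0.5y) = (1/(9749/10000) − 1)/(1/2) = 502/9749 ≈ 5.1492%

step 1 [0.5y] bond c/2=31/800: DF=(8101419/8000000 − 31/800·(0))/(1+31/800) = 9749/10000 ≈ 0.974900
step 2 [1y] bond c/2=1/80: DF=(47807/50000 − 1/80·(0.974900))/(1+1/80) = 9323/10000 ≈ 0.932300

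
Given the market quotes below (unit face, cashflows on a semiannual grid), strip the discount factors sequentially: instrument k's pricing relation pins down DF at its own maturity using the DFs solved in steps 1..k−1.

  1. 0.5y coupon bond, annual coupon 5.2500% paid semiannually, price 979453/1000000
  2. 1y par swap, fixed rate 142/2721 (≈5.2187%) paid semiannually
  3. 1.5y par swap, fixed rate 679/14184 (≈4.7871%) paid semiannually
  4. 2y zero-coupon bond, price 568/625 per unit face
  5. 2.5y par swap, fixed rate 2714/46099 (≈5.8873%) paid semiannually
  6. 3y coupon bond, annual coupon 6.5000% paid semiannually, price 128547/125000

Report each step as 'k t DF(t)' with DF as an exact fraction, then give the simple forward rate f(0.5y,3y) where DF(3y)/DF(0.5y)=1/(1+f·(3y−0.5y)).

step 1 [0.5y] bond c/2=21/800: DF=(979453/1000000 − 21/800·(0))/(1+21/800) = 1193/1250 ≈ 0.954400
step 2 [1y] swap r/2=71/2721: DF=(1 − 71/2721·(0.954400))/(1+71/2721) = 9503/10000 ≈ 0.950300
step 3 [1.5y] swap r/2=679/28368: DF=(1 − 679/28368·(0.954400+0.950300))/(1+679/28368) = 9321/10000 ≈ 0.932100
step 4 [2y] zero: DF = P = 568/625 ≈ 0.908800
step 5 [2.5y] swap r/2=1357/46099: DF=(1 − 1357/46099·(0.954400+0.950300+0.932100+0.908800))/(1+1357/46099) = 8643/10000 ≈ 0.864300
step 6 [3y] bond c/2=13/400: DF=(128547/125000 − 13/400·(0.954400+0.950300+0.932100+0.908800+0.864300))/(1+13/400) = 8509/10000 ≈ 0.850900

1 1/2 1193/1250
2 1 9503/10000
3 3/2 9321/10000
4 2 568/625
5 5/2 8643/10000
6 3 8509/10000
f(0.5y,3y) = ((1193/1250)/(8509/10000) − 1)/(5/2) = 414/8509 ≈ 4.8654%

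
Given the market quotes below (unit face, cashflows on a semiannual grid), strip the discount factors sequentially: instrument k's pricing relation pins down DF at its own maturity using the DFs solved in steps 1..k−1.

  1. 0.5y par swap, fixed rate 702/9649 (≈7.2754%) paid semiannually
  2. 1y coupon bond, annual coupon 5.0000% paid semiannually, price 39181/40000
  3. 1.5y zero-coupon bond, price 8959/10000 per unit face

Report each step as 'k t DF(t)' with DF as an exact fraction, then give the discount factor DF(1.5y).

1 1/2 9649/10000
2 1 9321/10000
3 3/2 8959/10000
DF(1.5y) = 8959/10000 ≈ 0.895900

step 1 [0.5y] swap r/2=351/9649: DF=(1 − 351/9649·(0))/(1+351/9649) = 9649/10000 ≈ 0.964900
step 2 [1y] bond c/2=1/40: DF=(39181/40000 − 1/40·(0.964900))/(1+1/40) = 9321/10000 ≈ 0.932100
step 3 [1.5y] zero: DF = P = 8959/10000 ≈ 0.895900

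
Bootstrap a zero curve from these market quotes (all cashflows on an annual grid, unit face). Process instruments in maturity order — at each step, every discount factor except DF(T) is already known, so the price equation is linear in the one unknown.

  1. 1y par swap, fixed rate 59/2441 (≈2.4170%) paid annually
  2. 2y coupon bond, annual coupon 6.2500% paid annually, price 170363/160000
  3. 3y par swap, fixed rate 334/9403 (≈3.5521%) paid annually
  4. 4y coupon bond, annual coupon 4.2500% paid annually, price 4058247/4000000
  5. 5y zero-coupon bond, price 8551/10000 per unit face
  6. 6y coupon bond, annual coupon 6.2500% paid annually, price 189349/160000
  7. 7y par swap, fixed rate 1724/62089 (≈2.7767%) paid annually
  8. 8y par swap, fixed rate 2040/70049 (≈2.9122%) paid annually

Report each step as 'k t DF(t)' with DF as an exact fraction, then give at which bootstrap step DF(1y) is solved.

step 1 [1y] swap r/1=59/2441: DF=(1 − 59/2441·(0))/(1+59/2441) = 2441/2500 ≈ 0.976400
step 2 [2y] bond c/1=1/16: DF=(170363/160000 − 1/16·(0.976400))/(1+1/16) = 9447/10000 ≈ 0.944700
step 3 [3y] swap r/1=334/9403: DF=(1 − 334/9403·(0.976400+0.944700))/(1+334/9403) = 4499/5000 ≈ 0.899800
step 4 [4y] bond c/1=17/400: DF=(4058247/4000000 − 17/400·(0.976400+0.944700+0.899800))/(1+17/400) = 4291/5000 ≈ 0.858200
step 5 [5y] zero: DF = P = 8551/10000 ≈ 0.855100
step 6 [6y] bond c/1=1/16: DF=(189349/160000 − 1/16·(0.976400+0.944700+0.899800+0.858200+0.855100))/(1+1/16) = 8471/10000 ≈ 0.847100
step 7 [7y] swap r/1=1724/62089: DF=(1 − 1724/62089·(0.976400+0.944700+0.899800+0.858200+0.855100+0.847100))/(1+1724/62089) = 2069/2500 ≈ 0.827600
step 8 [8y] swap r/1=2040/70049: DF=(1 − 2040/70049·(0.976400+0.944700+0.899800+0.858200+0.855100+0.847100+0.827600))/(1+2040/70049) = 199/250 ≈ 0.796000

1 1 2441/2500
2 2 9447/10000
3 3 4499/5000
4 4 4291/5000
5 5 8551/10000
6 6 8471/10000
7 7 2069/2500
8 8 199/250
DF(1y) is solved at step 1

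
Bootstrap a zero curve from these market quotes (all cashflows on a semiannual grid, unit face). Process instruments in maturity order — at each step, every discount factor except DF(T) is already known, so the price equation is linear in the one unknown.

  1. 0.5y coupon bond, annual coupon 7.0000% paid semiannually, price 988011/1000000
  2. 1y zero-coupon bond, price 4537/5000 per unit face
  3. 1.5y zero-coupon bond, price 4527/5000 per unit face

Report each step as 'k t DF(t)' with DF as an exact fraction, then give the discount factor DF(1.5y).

1 1/2 4773/5000
2 1 4537/5000
3 3/2 4527/5000
DF(1.5y) = 4527/5000 ≈ 0.905400

step 1 [0.5y] bond c/2=7/200: DF=(988011/1000000 − 7/200·(0))/(1+7/200) = 4773/5000 ≈ 0.954600
step 2 [1y] zero: DF = P = 4537/5000 ≈ 0.907400
step 3 [1.5y] zero: DF = P = 4527/5000 ≈ 0.905400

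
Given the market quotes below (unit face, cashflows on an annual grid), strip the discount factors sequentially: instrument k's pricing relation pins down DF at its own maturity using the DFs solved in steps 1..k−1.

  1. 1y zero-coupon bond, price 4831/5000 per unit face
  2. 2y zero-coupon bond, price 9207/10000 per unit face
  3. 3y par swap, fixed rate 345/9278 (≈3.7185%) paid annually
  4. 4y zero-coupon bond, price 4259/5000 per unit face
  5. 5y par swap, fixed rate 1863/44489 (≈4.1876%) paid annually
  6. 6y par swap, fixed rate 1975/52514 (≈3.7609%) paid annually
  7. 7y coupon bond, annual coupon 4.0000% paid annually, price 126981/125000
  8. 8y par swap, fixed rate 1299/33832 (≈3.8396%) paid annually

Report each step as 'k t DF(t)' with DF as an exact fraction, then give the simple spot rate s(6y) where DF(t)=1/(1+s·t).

step 1 [1y] zero: DF = P = 4831/5000 ≈ 0.966200
step 2 [2y] zero: DF = P = 9207/10000 ≈ 0.920700
step 3 [3y] swap r/1=345/9278: DF=(1 − 345/9278·(0.966200+0.920700))/(1+345/9278) = 1793/2000 ≈ 0.896500
step 4 [4y] zero: DF = P = 4259/5000 ≈ 0.851800
step 5 [5y] swap r/1=1863/44489: DF=(1 − 1863/44489·(0.966200+0.920700+0.896500+0.851800))/(1+1863/44489) = 8137/10000 ≈ 0.813700
step 6 [6y] swap r/1=1975/52514: DF=(1 − 1975/52514·(0.966200+0.920700+0.896500+0.851800+0.813700))/(1+1975/52514) = 321/400 ≈ 0.802500
step 7 [7y] bond c/1=1/25: DF=(126981/125000 − 1/25·(0.966200+0.920700+0.896500+0.851800+0.813700+0.802500))/(1+1/25) = 1937/2500 ≈ 0.774800
step 8 [8y] swap r/1=1299/33832: DF=(1 − 1299/33832·(0.966200+0.920700+0.896500+0.851800+0.813700+0.802500+0.774800))/(1+1299/33832) = 3701/5000 ≈ 0.740200

1 1 4831/5000
2 2 9207/10000
3 3 1793/2000
4 4 4259/5000
5 5 8137/10000
6 6 321/400
7 7 1937/2500
8 8 3701/5000
s(6y) = (1/(321/400) − 1)/(6) = 79/1926 ≈ 4.1018%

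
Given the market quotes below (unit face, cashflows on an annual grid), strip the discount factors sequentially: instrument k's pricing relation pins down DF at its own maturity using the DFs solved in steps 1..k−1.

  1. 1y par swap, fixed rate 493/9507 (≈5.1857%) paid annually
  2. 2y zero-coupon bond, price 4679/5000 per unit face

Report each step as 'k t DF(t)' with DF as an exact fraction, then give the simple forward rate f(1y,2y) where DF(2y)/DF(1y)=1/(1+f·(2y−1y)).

1 1 9507/10000
2 2 4679/5000
f(1y,2y) = ((9507/10000)/(4679/5000) − 1)/(1) = 149/9358 ≈ 1.5922%

step 1 [1y] swap r/1=493/9507: DF=(1 − 493/9507·(0))/(1+493/9507) = 9507/10000 ≈ 0.950700
step 2 [2y] zero: DF = P = 4679/5000 ≈ 0.935800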